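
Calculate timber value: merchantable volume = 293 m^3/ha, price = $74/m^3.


Value = 293 * 74 = $21682/ha

$21682/ha


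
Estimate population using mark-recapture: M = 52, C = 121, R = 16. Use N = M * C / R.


N = M * C / R = 52 * 121 / 16 = 6292 / 16 = 393.25 ≈ 393

393 individuals


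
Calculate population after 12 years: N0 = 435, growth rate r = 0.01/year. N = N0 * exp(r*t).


r*t = 0.01 * 12 = 0.12
exp(0.12) = 1.12750
N = 435 * 1.12750 = 490.463 ≈ 490

490


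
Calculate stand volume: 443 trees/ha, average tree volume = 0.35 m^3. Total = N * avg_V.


V_stand = 443 * 0.35 = 155.05 ≈ 155.1 m^3/ha

155.1 m^3/ha


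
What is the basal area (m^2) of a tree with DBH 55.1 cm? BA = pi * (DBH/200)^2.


D/200 = 55.1/200 = 0.2755 m
(D/200)^2 = 0.2755^2 = 0.07590025
BA = 3.141593 * 0.07590025 = 0.238448 ≈ 0.2384 m^2

0.2384 m^2


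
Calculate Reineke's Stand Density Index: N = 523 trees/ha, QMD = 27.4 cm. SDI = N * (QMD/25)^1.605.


QMD/25 = 27.4/25 = 1.096
(1.096)^1.605 = exp(1.605 * ln(1.096)) = exp(1.605 * 0.0916672) = exp(0.147126) = 1.15850
SDI = 523 * 1.15850 = 605.896 ≈ 606

606


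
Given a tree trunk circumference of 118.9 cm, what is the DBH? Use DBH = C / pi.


DBH = C / pi = 118.9 / 3.141593 = 37.8470 ≈ 37.85 cm

37.85 cm


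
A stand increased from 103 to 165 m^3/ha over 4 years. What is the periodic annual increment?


PAI = (V2 - V1) / period = (165 - 103) / 4 = 62 / 4 = 15.50 m^3/ha/yr

15.50 m^3/ha/yr


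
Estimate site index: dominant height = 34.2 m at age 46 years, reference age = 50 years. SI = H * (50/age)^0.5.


50/46 = 1.08696
(1.08696)^0.5 = 1.04257
SI = 34.2 * 1.04257 = 35.6559 ≈ 35.7 m

35.7 m


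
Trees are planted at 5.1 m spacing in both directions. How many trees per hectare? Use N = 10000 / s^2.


N = 10000 / 5.1^2 = 10000 / 26.01 = 384.468 ≈ 384 trees/ha

384 trees/ha


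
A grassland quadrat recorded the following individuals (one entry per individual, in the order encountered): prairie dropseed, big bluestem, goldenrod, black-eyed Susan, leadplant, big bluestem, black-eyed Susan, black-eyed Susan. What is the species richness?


Total individuals logged = 8
Distinct species (count of individuals): prairie dropseed (1), big bluestem (2), goldenrod (1), black-eyed Susan (3), leadplant (1)
Species richness = number of distinct species = 5

5


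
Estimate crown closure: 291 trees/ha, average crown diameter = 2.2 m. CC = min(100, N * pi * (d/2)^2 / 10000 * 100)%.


(d/2)^2 = (2.2/2)^2 = 1.1^2 = 1.21
Crown area = 3.141593 * 1.21 = 3.80133 m^2
N * area / 10000 * 100 = 291 * 3.80133 / 10000 * 100 = 11.0619
CC = min(100, 11.0619) = 11.0619 ≈ 11.1%

11.1%


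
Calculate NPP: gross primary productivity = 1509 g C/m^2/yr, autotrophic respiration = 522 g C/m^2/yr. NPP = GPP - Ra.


NPP = GPP - Ra = 1509 - 522 = 987 g C/m^2/yr

987 g C/m^2/yr


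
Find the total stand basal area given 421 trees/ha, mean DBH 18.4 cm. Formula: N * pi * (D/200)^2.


(D/200)^2 = (18.4/200)^2 = 0.092^2 = 0.008464
Individual BA = 3.141593 * 0.008464 = 0.0265904 m^2
Stand BA = 421 * 0.0265904 = 11.1946 ≈ 11.19 m^2/ha

11.19 m^2/ha


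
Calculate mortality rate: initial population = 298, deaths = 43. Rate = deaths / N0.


Mortality rate = 43 / 298 = 0.144295 ≈ 0.1443

0.1443


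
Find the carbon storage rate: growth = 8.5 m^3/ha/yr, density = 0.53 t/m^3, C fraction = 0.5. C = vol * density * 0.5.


C = 8.5 * 0.53 * 0.5 = 2.2525 ≈ 2.25 t C/ha/yr

2.25 t C/ha/yr


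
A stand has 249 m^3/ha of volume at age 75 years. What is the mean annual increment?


MAI = 249 / 75 = 3.32 m^3/ha/yr

3.32 m^3/ha/yr


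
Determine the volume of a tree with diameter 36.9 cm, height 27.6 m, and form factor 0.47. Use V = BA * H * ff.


(D/200)^2 = (36.9/200)^2 = 0.1845^2 = 0.03404025
BA = 3.141593 * 0.03404025 = 0.106941 m^2
V = 0.106941 * 27.6 * 0.47 = 1.38724 ≈ 1.387 m^3

1.387 m^3


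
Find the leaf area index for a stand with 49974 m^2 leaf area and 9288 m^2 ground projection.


LAI = 49974 / 9288 = 5.3805 ≈ 5.38

5.38


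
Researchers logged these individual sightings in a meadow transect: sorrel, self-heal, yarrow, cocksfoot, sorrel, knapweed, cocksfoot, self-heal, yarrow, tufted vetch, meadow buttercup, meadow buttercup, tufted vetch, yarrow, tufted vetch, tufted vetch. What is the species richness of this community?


Total individuals logged = 16
Distinct species (count of individuals): sorrel (2), self-heal (2), yarrow (3), cocksfoot (2), knapweed (1), tufted vetch (4), meadow buttercup (2)
Species richness = number of distinct species = 7

7


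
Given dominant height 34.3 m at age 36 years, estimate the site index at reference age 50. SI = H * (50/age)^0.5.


50/36 = 1.38889
(1.38889)^0.5 = 1.17851
SI = 34.3 * 1.17851 = 40.4229 ≈ 40.4 m

40.4 m


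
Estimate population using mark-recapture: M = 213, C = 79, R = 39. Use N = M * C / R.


N = M * C / R = 213 * 79 / 39 = 16827 / 39 = 431.46 ≈ 431

431 individuals


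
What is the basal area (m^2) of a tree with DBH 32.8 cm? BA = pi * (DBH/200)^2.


D/200 = 32.8/200 = 0.164 m
(D/200)^2 = 0.164^2 = 0.026896
BA = 3.141593 * 0.026896 = 0.0844963 ≈ 0.0845 m^2

0.0845 m^2


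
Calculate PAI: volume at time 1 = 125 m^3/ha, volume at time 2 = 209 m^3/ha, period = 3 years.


PAI = (V2 - V1) / period = (209 - 125) / 3 = 84 / 3 = 28.00 m^3/ha/yr

28.00 m^3/ha/yr


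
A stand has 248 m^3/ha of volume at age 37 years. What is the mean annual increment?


MAI = 248 / 37 = 6.7027 ≈ 6.70 m^3/ha/yr

6.70 m^3/ha/yr


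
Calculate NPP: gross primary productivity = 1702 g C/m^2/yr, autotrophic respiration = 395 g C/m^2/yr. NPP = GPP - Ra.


NPP = GPP - Ra = 1702 - 395 = 1307 g C/m^2/yr

1307 g C/m^2/yr


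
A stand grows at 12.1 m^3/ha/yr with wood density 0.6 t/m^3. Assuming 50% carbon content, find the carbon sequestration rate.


C = 12.1 * 0.6 * 0.5 = 3.63 t C/ha/yr

3.63 t C/ha/yr


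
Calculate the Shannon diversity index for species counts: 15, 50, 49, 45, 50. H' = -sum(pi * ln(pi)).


Total N = 15 + 50 + 49 + 45 + 50 = 209
Per-species terms:
  p = 15/209 = 0.071770; ln(p) = -2.634289; p*ln(p) = 0.071770 * (-2.634289) = -0.189063
  p = 50/209 = 0.239234; ln(p) = -1.430313; p*ln(p) = 0.239234 * (-1.430313) = -0.342180
  p = 49/209 = 0.234450; ln(p) = -1.450513; p*ln(p) = 0.234450 * (-1.450513) = -0.340073
  p = 45/209 = 0.215311; ln(p) = -1.535672; p*ln(p) = 0.215311 * (-1.535672) = -0.330647
  p = 50/209 = 0.239234; ln(p) = -1.430313; p*ln(p) = 0.239234 * (-1.430313) = -0.342180
sum(p*ln(p)) = (-0.189063) + (-0.342180) + (-0.340073) + (-0.330647) + (-0.342180) = -1.544143
H' = -(-1.544143) = 1.544143 ≈ 1.5441

1.5441


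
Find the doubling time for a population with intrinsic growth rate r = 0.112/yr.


td = ln(2) / 0.112 = 0.693147 / 0.112 = 6.18881 ≈ 6.2 years

6.2 years


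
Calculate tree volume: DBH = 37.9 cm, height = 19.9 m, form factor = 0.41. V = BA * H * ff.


(D/200)^2 = (37.9/200)^2 = 0.1895^2 = 0.03591025
BA = 3.141593 * 0.03591025 = 0.112815 m^2
V = 0.112815 * 19.9 * 0.41 = 0.920458 ≈ 0.920 m^3

0.920 m^3


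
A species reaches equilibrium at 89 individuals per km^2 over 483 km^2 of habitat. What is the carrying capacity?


K = 89 * 483 = 42987 individuals

42987 individuals


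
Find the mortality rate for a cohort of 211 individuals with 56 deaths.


Mortality rate = 56 / 211 = 0.265403 ≈ 0.2654

0.2654


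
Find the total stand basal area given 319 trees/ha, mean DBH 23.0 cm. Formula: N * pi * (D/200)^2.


(D/200)^2 = (23.0/200)^2 = 0.115^2 = 0.013225
Individual BA = 3.141593 * 0.013225 = 0.0415476 m^2
Stand BA = 319 * 0.0415476 = 13.2537 ≈ 13.25 m^2/ha

13.25 m^2/ha


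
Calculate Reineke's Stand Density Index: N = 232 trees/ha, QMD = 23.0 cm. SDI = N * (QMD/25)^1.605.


QMD/25 = 23.0/25 = 0.92
(0.92)^1.605 = exp(1.605 * ln(0.92)) = exp(1.605 * (-0.0833816)) = exp(-0.133827) = 0.874741
SDI = 232 * 0.874741 = 202.940 ≈ 203

203


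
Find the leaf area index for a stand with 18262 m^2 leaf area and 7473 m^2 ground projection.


LAI = 18262 / 7473 = 2.4437 ≈ 2.44

2.44


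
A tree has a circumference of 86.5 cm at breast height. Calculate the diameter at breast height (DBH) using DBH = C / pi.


DBH = C / pi = 86.5 / 3.141593 = 27.5338 ≈ 27.53 cm

27.53 cm


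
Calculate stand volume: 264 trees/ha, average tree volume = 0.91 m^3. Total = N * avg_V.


V_stand = 264 * 0.91 = 240.24 ≈ 240.2 m^3/ha

240.2 m^3/ha


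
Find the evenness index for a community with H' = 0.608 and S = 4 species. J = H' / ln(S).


ln(4) = 1.38629
J = H' / ln(S) = 0.608 / 1.38629 = 0.438581 ≈ 0.4386

0.4386


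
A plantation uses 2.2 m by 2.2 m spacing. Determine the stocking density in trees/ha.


N = 10000 / 2.2^2 = 10000 / 4.84 = 2066.12 ≈ 2066 trees/ha

2066 trees/ha


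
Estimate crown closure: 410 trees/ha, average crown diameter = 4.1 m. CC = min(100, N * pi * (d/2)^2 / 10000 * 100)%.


(d/2)^2 = (4.1/2)^2 = 2.05^2 = 4.2025
Crown area = 3.141593 * 4.2025 = 13.2025 m^2
N * area / 10000 * 100 = 410 * 13.2025 / 10000 * 100 = 54.1303
CC = min(100, 54.1303) = 54.1303 ≈ 54.1%

54.1%


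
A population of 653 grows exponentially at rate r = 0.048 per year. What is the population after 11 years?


r*t = 0.048 * 11 = 0.528
exp(0.528) = 1.69554
N = 653 * 1.69554 = 1107.19 ≈ 1107

1107


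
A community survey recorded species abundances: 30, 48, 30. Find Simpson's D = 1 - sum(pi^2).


Total N = 30 + 48 + 30 = 108
Per-species terms:
  p = 30/108 = 0.277778; p^2 = 0.277778^2 = 0.077161
  p = 48/108 = 0.444444; p^2 = 0.444444^2 = 0.197530
  p = 30/108 = 0.277778; p^2 = 0.277778^2 = 0.077161
sum(p^2) = 0.077161 + 0.197530 + 0.077161 = 0.351852
D = 1 - 0.351852 = 0.648148 ≈ 0.6481

0.6481


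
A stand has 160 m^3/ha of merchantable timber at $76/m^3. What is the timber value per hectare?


Value = 160 * 76 = $12160/ha

$12160/ha


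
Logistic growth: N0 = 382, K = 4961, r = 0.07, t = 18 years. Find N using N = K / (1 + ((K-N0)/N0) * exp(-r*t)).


(K - N0)/N0 = (4961 - 382)/382 = 4579/382 = 11.9869
r*t = 0.07 * 18 = 1.26; exp(-1.26) = 0.283654
11.9869 * 0.283654 = 3.40013
1 + 3.40013 = 4.40013
N = 4961 / 4.40013 = 1127.47 ≈ 1127

1127


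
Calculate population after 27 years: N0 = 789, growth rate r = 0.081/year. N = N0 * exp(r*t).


r*t = 0.081 * 27 = 2.187
exp(2.187) = 8.90845
N = 789 * 8.90845 = 7028.77 ≈ 7029

7029


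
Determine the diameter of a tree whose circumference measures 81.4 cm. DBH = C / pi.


DBH = C / pi = 81.4 / 3.141593 = 25.9104 ≈ 25.91 cm

25.91 cm


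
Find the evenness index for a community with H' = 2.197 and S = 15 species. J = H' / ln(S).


ln(15) = 2.70805
J = H' / ln(S) = 2.197 / 2.70805 = 0.811285 ≈ 0.8113

0.8113


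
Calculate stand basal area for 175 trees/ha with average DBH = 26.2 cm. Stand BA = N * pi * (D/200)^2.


(D/200)^2 = (26.2/200)^2 = 0.131^2 = 0.017161
Individual BA = 3.141593 * 0.017161 = 0.0539129 m^2
Stand BA = 175 * 0.0539129 = 9.43476 ≈ 9.43 m^2/ha

9.43 m^2/ha


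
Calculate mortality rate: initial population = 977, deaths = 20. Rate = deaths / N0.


Mortality rate = 20 / 977 = 0.020471 ≈ 0.0205

0.0205


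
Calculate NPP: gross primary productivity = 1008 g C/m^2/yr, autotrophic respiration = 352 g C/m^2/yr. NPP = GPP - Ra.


NPP = GPP - Ra = 1008 - 352 = 656 g C/m^2/yr

656 g C/m^2/yr


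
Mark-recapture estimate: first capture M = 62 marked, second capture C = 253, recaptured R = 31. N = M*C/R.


N = M * C / R = 62 * 253 / 31 = 15686 / 31 = 506

506 individuals


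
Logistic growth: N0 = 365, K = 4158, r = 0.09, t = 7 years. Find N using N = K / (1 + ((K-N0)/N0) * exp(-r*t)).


(K - N0)/N0 = (4158 - 365)/365 = 3793/365 = 10.3918
r*t = 0.09 * 7 = 0.63; exp(-0.63) = 0.532592
10.3918 * 0.532592 = 5.53459
1 + 5.53459 = 6.53459
N = 4158 / 6.53459 = 636.306 ≈ 636

636


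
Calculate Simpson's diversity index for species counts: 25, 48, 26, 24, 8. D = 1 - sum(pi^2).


Total N = 25 + 48 + 26 + 24 + 8 = 131
Per-species terms:
  p = 25/131 = 0.190840; p^2 = 0.190840^2 = 0.036420
  p = 48/131 = 0.366412; p^2 = 0.366412^2 = 0.134258
  p = 26/131 = 0.198473; p^2 = 0.198473^2 = 0.039392
  p = 24/131 = 0.183206; p^2 = 0.183206^2 = 0.033564
  p = 8/131 = 0.061069; p^2 = 0.061069^2 = 0.003729
sum(p^2) = 0.036420 + 0.134258 + 0.039392 + 0.033564 + 0.003729 = 0.247363
D = 1 - 0.247363 = 0.752637 ≈ 0.7526

0.7526


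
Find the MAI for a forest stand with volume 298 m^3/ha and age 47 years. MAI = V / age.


MAI = 298 / 47 = 6.3404 ≈ 6.34 m^3/ha/yr

6.34 m^3/ha/yr


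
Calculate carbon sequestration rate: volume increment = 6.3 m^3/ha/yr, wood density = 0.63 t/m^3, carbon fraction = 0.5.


C = 6.3 * 0.63 * 0.5 = 1.9845 ≈ 1.98 t C/ha/yr

1.98 t C/ha/yr


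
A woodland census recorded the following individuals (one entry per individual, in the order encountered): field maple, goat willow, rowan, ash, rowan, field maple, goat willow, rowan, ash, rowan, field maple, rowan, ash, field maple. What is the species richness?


Total individuals logged = 14
Distinct species (count of individuals): field maple (4), goat willow (2), rowan (5), ash (3)
Species richness = number of distinct species = 4

4


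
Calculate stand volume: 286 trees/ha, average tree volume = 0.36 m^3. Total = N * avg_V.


V_stand = 286 * 0.36 = 102.96 ≈ 103.0 m^3/ha

103.0 m^3/ha


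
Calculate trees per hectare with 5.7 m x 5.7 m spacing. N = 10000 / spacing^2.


N = 10000 / 5.7^2 = 10000 / 32.49 = 307.787 ≈ 308 trees/ha

308 trees/ha


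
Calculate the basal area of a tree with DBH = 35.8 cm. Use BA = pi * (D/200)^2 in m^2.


D/200 = 35.8/200 = 0.179 m
(D/200)^2 = 0.179^2 = 0.032041
BA = 3.141593 * 0.032041 = 0.100660 ≈ 0.1007 m^2

0.1007 m^2


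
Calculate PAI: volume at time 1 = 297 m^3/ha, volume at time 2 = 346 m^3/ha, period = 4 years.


PAI = (V2 - V1) / period = (346 - 297) / 4 = 49 / 4 = 12.25 m^3/ha/yr

12.25 m^3/ha/yr


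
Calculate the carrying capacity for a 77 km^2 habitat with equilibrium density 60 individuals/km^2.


K = 60 * 77 = 4620 individuals

4620 individuals


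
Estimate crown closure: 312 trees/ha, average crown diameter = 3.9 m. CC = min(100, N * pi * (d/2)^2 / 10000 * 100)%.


(d/2)^2 = (3.9/2)^2 = 1.95^2 = 3.8025
Crown area = 3.141593 * 3.8025 = 11.9459 m^2
N * area / 10000 * 100 = 312 * 11.9459 / 10000 * 100 = 37.2712
CC = min(100, 37.2712) = 37.2712 ≈ 37.3%

37.3%


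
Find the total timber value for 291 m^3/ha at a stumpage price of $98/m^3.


Value = 291 * 98 = $28518/ha

$28518/ha


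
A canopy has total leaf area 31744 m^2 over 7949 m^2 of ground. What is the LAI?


LAI = 31744 / 7949 = 3.9935 ≈ 3.99

3.99


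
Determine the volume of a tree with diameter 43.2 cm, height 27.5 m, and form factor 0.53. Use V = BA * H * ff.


(D/200)^2 = (43.2/200)^2 = 0.216^2 = 0.046656
BA = 3.141593 * 0.046656 = 0.146574 m^2
V = 0.146574 * 27.5 * 0.53 = 2.13632 ≈ 2.136 m^3

2.136 m^3


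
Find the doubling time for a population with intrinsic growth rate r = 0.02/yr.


td = ln(2) / 0.02 = 0.693147 / 0.02 = 34.6574 ≈ 34.7 years

34.7 years


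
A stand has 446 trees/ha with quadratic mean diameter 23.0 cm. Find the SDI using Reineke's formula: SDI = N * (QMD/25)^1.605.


QMD/25 = 23.0/25 = 0.92
(0.92)^1.605 = exp(1.605 * ln(0.92)) = exp(1.605 * (-0.0833816)) = exp(-0.133827) = 0.874741
SDI = 446 * 0.874741 = 390.134 ≈ 390

390


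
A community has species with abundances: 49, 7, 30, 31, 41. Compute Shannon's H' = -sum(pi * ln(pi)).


Total N = 49 + 7 + 30 + 31 + 41 = 158
Per-species terms:
  p = 49/158 = 0.310127; ln(p) = -1.170773; p*ln(p) = 0.310127 * (-1.170773) = -0.363088
  p = 7/158 = 0.044304; ln(p) = -3.116680; p*ln(p) = 0.044304 * (-3.116680) = -0.138081
  p = 30/158 = 0.189873; ln(p) = -1.661400; p*ln(p) = 0.189873 * (-1.661400) = -0.315455
  p = 31/158 = 0.196203; ln(p) = -1.628605; p*ln(p) = 0.196203 * (-1.628605) = -0.319537
  p = 41/158 = 0.259494; ln(p) = -1.349022; p*ln(p) = 0.259494 * (-1.349022) = -0.350063
sum(p*ln(p)) = (-0.363088) + (-0.138081) + (-0.315455) + (-0.319537) + (-0.350063) = -1.486224
H' = -(-1.486224) = 1.486224 ≈ 1.4862

1.4862


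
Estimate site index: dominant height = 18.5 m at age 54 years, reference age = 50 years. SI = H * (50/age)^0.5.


50/54 = 0.925926
(0.925926)^0.5 = 0.962250
SI = 18.5 * 0.962250 = 17.8016 ≈ 17.8 m

17.8 m


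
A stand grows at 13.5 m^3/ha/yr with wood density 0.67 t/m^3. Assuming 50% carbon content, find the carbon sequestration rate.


C = 13.5 * 0.67 * 0.5 = 4.5225 ≈ 4.52 t C/ha/yr

4.52 t C/ha/yr


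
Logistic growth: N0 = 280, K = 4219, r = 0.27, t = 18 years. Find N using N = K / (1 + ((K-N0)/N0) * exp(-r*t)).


(K - N0)/N0 = (4219 - 280)/280 = 3939/280 = 14.0679
r*t = 0.27 * 18 = 4.86; exp(-4.86) = 0.00775048
14.0679 * 0.00775048 = 0.109033
1 + 0.109033 = 1.10903
N = 4219 / 1.10903 = 3804.23 ≈ 3804

3804


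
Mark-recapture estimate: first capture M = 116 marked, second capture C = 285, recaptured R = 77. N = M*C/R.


N = M * C / R = 116 * 285 / 77 = 33060 / 77 = 429.35 ≈ 429

429 individuals


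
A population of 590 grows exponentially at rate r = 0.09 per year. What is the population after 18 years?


r*t = 0.09 * 18 = 1.62
exp(1.62) = 5.05309
N = 590 * 5.05309 = 2981.32 ≈ 2981

2981


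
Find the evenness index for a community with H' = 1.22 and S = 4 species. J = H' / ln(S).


ln(4) = 1.38629
J = H' / ln(S) = 1.22 / 1.38629 = 0.880047 ≈ 0.8800

0.8800


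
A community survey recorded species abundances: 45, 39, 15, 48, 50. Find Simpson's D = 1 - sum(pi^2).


Total N = 45 + 39 + 15 + 48 + 50 = 197
Per-species terms:
  p = 45/197 = 0.228426; p^2 = 0.228426^2 = 0.052178
  p = 39/197 = 0.197970; p^2 = 0.197970^2 = 0.039192
  p = 15/197 = 0.076142; p^2 = 0.076142^2 = 0.005798
  p = 48/197 = 0.243655; p^2 = 0.243655^2 = 0.059368
  p = 50/197 = 0.253807; p^2 = 0.253807^2 = 0.064418
sum(p^2) = 0.052178 + 0.039192 + 0.005798 + 0.059368 + 0.064418 = 0.220954
D = 1 - 0.220954 = 0.779046 ≈ 0.7790

0.7790


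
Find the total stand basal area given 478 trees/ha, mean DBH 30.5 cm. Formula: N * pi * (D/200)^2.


(D/200)^2 = (30.5/200)^2 = 0.1525^2 = 0.02325625
Individual BA = 3.141593 * 0.02325625 = 0.0730617 m^2
Stand BA = 478 * 0.0730617 = 34.9235 ≈ 34.92 m^2/ha

34.92 m^2/ha


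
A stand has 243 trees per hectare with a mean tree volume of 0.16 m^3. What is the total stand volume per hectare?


V_stand = 243 * 0.16 = 38.88 ≈ 38.9 m^3/ha

38.9 m^3/ha


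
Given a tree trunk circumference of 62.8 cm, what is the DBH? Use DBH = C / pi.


DBH = C / pi = 62.8 / 3.141593 = 19.9899 ≈ 19.99 cm

19.99 cm


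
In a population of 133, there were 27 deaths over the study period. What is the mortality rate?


Mortality rate = 27 / 133 = 0.203008 ≈ 0.2030

0.2030


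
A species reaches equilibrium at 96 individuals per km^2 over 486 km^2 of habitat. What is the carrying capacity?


K = 96 * 486 = 46656 individuals

46656 individuals


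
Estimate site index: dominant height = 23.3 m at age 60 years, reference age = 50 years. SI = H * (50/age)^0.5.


50/60 = 0.833333
(0.833333)^0.5 = 0.912871
SI = 23.3 * 0.912871 = 21.2699 ≈ 21.3 m

21.3 m


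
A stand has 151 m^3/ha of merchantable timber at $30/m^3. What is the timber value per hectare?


Value = 151 * 30 = $4530/ha

$4530/ha


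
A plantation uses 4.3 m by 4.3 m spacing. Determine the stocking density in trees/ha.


N = 10000 / 4.3^2 = 10000 / 18.49 = 540.833 ≈ 541 trees/ha

541 trees/ha


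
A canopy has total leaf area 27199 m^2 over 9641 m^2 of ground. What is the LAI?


LAI = 27199 / 9641 = 2.8212 ≈ 2.82

2.82


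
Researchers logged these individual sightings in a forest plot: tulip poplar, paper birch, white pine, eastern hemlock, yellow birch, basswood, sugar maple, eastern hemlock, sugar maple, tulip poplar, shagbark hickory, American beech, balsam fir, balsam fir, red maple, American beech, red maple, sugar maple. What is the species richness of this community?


Total individuals logged = 18
Distinct species (count of individuals): tulip poplar (2), paper birch (1), white pine (1), eastern hemlock (2), yellow birch (1), basswood (1), sugar maple (3), shagbark hickory (1), American beech (2), balsam fir (2), red maple (2)
Species richness = number of distinct species = 11

11


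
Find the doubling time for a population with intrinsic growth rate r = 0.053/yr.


td = ln(2) / 0.053 = 0.693147 / 0.053 = 13.0782 ≈ 13.1 years

13.1 years


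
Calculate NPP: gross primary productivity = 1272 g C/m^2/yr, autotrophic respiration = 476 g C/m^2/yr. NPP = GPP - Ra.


NPP = GPP - Ra = 1272 - 476 = 796 g C/m^2/yr

796 g C/m^2/yr


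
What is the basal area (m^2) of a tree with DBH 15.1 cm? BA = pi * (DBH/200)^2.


D/200 = 15.1/200 = 0.0755 m
(D/200)^2 = 0.0755^2 = 0.00570025
BA = 3.141593 * 0.00570025 = 0.0179079 ≈ 0.0179 m^2

0.0179 m^2


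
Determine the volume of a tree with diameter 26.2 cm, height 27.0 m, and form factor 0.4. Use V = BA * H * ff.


(D/200)^2 = (26.2/200)^2 = 0.131^2 = 0.017161
BA = 3.141593 * 0.017161 = 0.0539129 m^2
V = 0.0539129 * 27.0 * 0.4 = 0.582259 ≈ 0.582 m^3

0.582 m^3


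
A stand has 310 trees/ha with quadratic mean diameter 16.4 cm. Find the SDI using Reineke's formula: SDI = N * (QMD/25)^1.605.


QMD/25 = 16.4/25 = 0.656
(0.656)^1.605 = exp(1.605 * ln(0.656)) = exp(1.605 * (-0.421594)) = exp(-0.676658) = 0.508313
SDI = 310 * 0.508313 = 157.577 ≈ 158

158


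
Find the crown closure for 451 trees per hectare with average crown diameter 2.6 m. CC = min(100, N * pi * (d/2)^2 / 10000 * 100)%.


(d/2)^2 = (2.6/2)^2 = 1.3^2 = 1.69
Crown area = 3.141593 * 1.69 = 5.30929 m^2
N * area / 10000 * 100 = 451 * 5.30929 / 10000 * 100 = 23.9449
CC = min(100, 23.9449) = 23.9449 ≈ 23.9%

23.9%


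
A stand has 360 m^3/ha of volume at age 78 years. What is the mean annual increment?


MAI = 360 / 78 = 4.6154 ≈ 4.62 m^3/ha/yr

4.62 m^3/ha/yr


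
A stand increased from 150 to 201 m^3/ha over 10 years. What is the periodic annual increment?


PAI = (V2 - V1) / period = (201 - 150) / 10 = 51 / 10 = 5.10 m^3/ha/yr

5.10 m^3/ha/yr


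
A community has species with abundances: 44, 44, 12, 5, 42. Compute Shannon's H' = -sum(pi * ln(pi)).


Total N = 44 + 44 + 12 + 5 + 42 = 147
Per-species terms:
  p = 44/147 = 0.299320; ln(p) = -1.206242; p*ln(p) = 0.299320 * (-1.206242) = -0.361052
  p = 44/147 = 0.299320; ln(p) = -1.206242; p*ln(p) = 0.299320 * (-1.206242) = -0.361052
  p = 12/147 = 0.081633; ln(p) = -2.505522; p*ln(p) = 0.081633 * (-2.505522) = -0.204533
  p = 5/147 = 0.034014; ln(p) = -3.380983; p*ln(p) = 0.034014 * (-3.380983) = -0.115001
  p = 42/147 = 0.285714; ln(p) = -1.252764; p*ln(p) = 0.285714 * (-1.252764) = -0.357932
sum(p*ln(p)) = (-0.361052) + (-0.361052) + (-0.204533) + (-0.115001) + (-0.357932) = -1.399570
H' = -(-1.399570) = 1.399570 ≈ 1.3996

1.3996


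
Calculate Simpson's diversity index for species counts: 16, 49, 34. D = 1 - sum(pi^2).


Total N = 16 + 49 + 34 = 99
Per-species terms:
  p = 16/99 = 0.161616; p^2 = 0.161616^2 = 0.026120
  p = 49/99 = 0.494949; p^2 = 0.494949^2 = 0.244975
  p = 34/99 = 0.343434; p^2 = 0.343434^2 = 0.117947
sum(p^2) = 0.026120 + 0.244975 + 0.117947 = 0.389042
D = 1 - 0.389042 = 0.610958 ≈ 0.6110

0.6110


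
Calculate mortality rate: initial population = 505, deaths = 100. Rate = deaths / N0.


Mortality rate = 100 / 505 = 0.198020 ≈ 0.1980

0.1980


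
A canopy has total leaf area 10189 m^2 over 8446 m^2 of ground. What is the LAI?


LAI = 10189 / 8446 = 1.2064 ≈ 1.21

1.21


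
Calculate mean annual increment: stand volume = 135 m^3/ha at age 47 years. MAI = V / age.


MAI = 135 / 47 = 2.8723 ≈ 2.87 m^3/ha/yr

2.87 m^3/ha/yr


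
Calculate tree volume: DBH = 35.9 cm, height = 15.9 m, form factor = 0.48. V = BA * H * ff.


(D/200)^2 = (35.9/200)^2 = 0.1795^2 = 0.03222025
BA = 3.141593 * 0.03222025 = 0.101223 m^2
V = 0.101223 * 15.9 * 0.48 = 0.772534 ≈ 0.773 m^3

0.773 m^3


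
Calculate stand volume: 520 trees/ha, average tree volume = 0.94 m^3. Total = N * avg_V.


V_stand = 520 * 0.94 = 488.8 m^3/ha

488.8 m^3/ha


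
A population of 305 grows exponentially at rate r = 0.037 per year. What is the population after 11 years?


r*t = 0.037 * 11 = 0.407
exp(0.407) = 1.50230
N = 305 * 1.50230 = 458.202 ≈ 458

458


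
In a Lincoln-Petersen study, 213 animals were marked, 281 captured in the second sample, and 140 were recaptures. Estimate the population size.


N = M * C / R = 213 * 281 / 140 = 59853 / 140 = 427.52 ≈ 428

428 individuals


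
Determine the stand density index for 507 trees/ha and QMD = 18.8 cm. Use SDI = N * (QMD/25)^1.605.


QMD/25 = 18.8/25 = 0.752
(0.752)^1.605 = exp(1.605 * ln(0.752)) = exp(1.605 * (-0.285019)) = exp(-0.457455) = 0.632892
SDI = 507 * 0.632892 = 320.876 ≈ 321

321


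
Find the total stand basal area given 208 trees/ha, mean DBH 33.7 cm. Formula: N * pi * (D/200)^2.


(D/200)^2 = (33.7/200)^2 = 0.1685^2 = 0.02839225
Individual BA = 3.141593 * 0.02839225 = 0.0891969 m^2
Stand BA = 208 * 0.0891969 = 18.5530 ≈ 18.55 m^2/ha

18.55 m^2/ha


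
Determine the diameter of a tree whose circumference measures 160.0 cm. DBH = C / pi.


DBH = C / pi = 160.0 / 3.141593 = 50.9296 ≈ 50.93 cm

50.93 cm


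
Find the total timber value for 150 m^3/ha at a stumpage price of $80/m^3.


Value = 150 * 80 = $12000/ha

$12000/ha


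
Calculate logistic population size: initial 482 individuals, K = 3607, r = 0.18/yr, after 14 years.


(K - N0)/N0 = (3607 - 482)/482 = 3125/482 = 6.48340
r*t = 0.18 * 14 = 2.52; exp(-2.52) = 0.0804596
6.48340 * 0.0804596 = 0.521652
1 + 0.521652 = 1.52165
N = 3607 / 1.52165 = 2370.45 ≈ 2370

2370


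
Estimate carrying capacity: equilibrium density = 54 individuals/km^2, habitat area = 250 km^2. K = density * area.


K = 54 * 250 = 13500 individuals

13500 individuals


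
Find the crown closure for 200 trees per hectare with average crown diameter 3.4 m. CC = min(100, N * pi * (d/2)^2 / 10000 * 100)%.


(d/2)^2 = (3.4/2)^2 = 1.7^2 = 2.89
Crown area = 3.141593 * 2.89 = 9.07920 m^2
N * area / 10000 * 100 = 200 * 9.07920 / 10000 * 100 = 18.1584
CC = min(100, 18.1584) = 18.1584 ≈ 18.2%

18.2%


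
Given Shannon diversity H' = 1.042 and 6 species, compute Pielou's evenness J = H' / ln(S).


ln(6) = 1.79176
J = H' / ln(S) = 1.042 / 1.79176 = 0.581551 ≈ 0.5816

0.5816


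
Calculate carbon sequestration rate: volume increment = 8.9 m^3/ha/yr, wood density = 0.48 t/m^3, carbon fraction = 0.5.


C = 8.9 * 0.48 * 0.5 = 2.136 ≈ 2.14 t C/ha/yr

2.14 t C/ha/yr


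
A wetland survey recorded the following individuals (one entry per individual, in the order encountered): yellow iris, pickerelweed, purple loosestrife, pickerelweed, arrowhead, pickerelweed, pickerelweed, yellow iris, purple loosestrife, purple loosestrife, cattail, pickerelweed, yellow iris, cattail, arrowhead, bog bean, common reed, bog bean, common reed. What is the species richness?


Total individuals logged = 19
Distinct species (count of individuals): yellow iris (3), pickerelweed (5), purple loosestrife (3), arrowhead (2), cattail (2), bog bean (2), common reed (2)
Species richness = number of distinct species = 7

7


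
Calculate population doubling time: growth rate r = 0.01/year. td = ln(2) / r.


td = ln(2) / 0.01 = 0.693147 / 0.01 = 69.3147 ≈ 69.3 years

69.3 years


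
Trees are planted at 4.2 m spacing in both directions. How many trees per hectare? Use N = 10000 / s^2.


N = 10000 / 4.2^2 = 10000 / 17.64 = 566.893 ≈ 567 trees/ha

567 trees/ha


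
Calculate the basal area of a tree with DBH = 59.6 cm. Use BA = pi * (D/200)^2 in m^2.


D/200 = 59.6/200 = 0.298 m
(D/200)^2 = 0.298^2 = 0.088804
BA = 3.141593 * 0.088804 = 0.278986 ≈ 0.2790 m^2

0.2790 m^2


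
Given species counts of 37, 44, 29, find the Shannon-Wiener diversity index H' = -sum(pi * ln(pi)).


Total N = 37 + 44 + 29 = 110
Per-species terms:
  p = 37/110 = 0.336364; ln(p) = -1.089561; p*ln(p) = 0.336364 * (-1.089561) = -0.366489
  p = 44/110 = 0.400000; ln(p) = -0.916291; p*ln(p) = 0.400000 * (-0.916291) = -0.366516
  p = 29/110 = 0.263636; ln(p) = -1.333186; p*ln(p) = 0.263636 * (-1.333186) = -0.351476
sum(p*ln(p)) = (-0.366489) + (-0.366516) + (-0.351476) = -1.084481
H' = -(-1.084481) = 1.084481 ≈ 1.0845

1.0845


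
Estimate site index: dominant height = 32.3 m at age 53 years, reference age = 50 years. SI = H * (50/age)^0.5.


50/53 = 0.943396
(0.943396)^0.5 = 0.971286
SI = 32.3 * 0.971286 = 31.3725 ≈ 31.4 m

31.4 m


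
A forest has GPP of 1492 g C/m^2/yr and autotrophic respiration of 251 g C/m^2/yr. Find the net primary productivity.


NPP = GPP - Ra = 1492 - 251 = 1241 g C/m^2/yr

1241 g C/m^2/yr


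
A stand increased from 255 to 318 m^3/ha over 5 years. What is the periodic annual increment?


PAI = (V2 - V1) / period = (318 - 255) / 5 = 63 / 5 = 12.60 m^3/ha/yr

12.60 m^3/ha/yr


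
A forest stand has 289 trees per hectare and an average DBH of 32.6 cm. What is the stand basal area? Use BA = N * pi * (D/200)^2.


(D/200)^2 = (32.6/200)^2 = 0.163^2 = 0.026569
Individual BA = 3.141593 * 0.026569 = 0.0834690 m^2
Stand BA = 289 * 0.0834690 = 24.1225 ≈ 24.12 m^2/ha

24.12 m^2/ha


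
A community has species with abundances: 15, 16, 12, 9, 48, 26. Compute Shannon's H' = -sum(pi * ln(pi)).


Total N = 15 + 16 + 12 + 9 + 48 + 26 = 126
Per-species terms:
  p = 15/126 = 0.119048; ln(p) = -2.128229; p*ln(p) = 0.119048 * (-2.128229) = -0.253361
  p = 16/126 = 0.126984; ln(p) = -2.063694; p*ln(p) = 0.126984 * (-2.063694) = -0.262056
  p = 12/126 = 0.095238; ln(p) = -2.351376; p*ln(p) = 0.095238 * (-2.351376) = -0.223940
  p = 9/126 = 0.071429; ln(p) = -2.639051; p*ln(p) = 0.071429 * (-2.639051) = -0.188505
  p = 48/126 = 0.380952; ln(p) = -0.965082; p*ln(p) = 0.380952 * (-0.965082) = -0.367650
  p = 26/126 = 0.206349; ln(p) = -1.578186; p*ln(p) = 0.206349 * (-1.578186) = -0.325657
sum(p*ln(p)) = (-0.253361) + (-0.262056) + (-0.223940) + (-0.188505) + (-0.367650) + (-0.325657) = -1.621169
H' = -(-1.621169) = 1.621169 ≈ 1.6212

1.6212


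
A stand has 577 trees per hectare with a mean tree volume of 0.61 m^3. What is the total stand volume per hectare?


V_stand = 577 * 0.61 = 351.97 ≈ 352.0 m^3/ha

352.0 m^3/ha


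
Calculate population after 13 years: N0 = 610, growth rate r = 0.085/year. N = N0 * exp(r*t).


r*t = 0.085 * 13 = 1.105
exp(1.105) = 3.01922
N = 610 * 3.01922 = 1841.72 ≈ 1842

1842


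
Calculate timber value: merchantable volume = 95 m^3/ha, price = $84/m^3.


Value = 95 * 84 = $7980/ha

$7980/ha


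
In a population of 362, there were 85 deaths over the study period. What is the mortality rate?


Mortality rate = 85 / 362 = 0.234807 ≈ 0.2348

0.2348


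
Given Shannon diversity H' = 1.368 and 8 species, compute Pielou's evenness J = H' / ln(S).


ln(8) = 2.07944
J = H' / ln(S) = 1.368 / 2.07944 = 0.657869 ≈ 0.6579

0.6579


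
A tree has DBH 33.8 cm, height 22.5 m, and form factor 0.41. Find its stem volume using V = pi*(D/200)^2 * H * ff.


(D/200)^2 = (33.8/200)^2 = 0.169^2 = 0.028561
BA = 3.141593 * 0.028561 = 0.0897270 m^2
V = 0.0897270 * 22.5 * 0.41 = 0.827732 ≈ 0.828 m^3

0.828 m^3


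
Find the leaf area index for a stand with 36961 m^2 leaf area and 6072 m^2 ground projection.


LAI = 36961 / 6072 = 6.0871 ≈ 6.09

6.09


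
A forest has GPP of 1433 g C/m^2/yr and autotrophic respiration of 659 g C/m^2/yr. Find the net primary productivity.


NPP = GPP - Ra = 1433 - 659 = 774 g C/m^2/yr

774 g C/m^2/yr


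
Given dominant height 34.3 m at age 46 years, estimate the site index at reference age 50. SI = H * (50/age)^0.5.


50/46 = 1.08696
(1.08696)^0.5 = 1.04257
SI = 34.3 * 1.04257 = 35.7602 ≈ 35.8 m

35.8 m


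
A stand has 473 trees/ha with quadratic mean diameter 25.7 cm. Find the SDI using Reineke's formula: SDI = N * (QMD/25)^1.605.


QMD/25 = 25.7/25 = 1.028
(1.028)^1.605 = exp(1.605 * ln(1.028)) = exp(1.605 * 0.0276152) = exp(0.0443224) = 1.04532
SDI = 473 * 1.04532 = 494.436 ≈ 494

494


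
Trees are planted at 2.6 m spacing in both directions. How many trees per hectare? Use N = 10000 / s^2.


N = 10000 / 2.6^2 = 10000 / 6.76 = 1479.29 ≈ 1479 trees/ha

1479 trees/ha


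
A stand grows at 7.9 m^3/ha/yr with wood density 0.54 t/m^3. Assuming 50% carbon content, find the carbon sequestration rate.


C = 7.9 * 0.54 * 0.5 = 2.133 ≈ 2.13 t C/ha/yr

2.13 t C/ha/yr


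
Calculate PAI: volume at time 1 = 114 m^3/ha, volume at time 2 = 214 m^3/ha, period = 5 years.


PAI = (V2 - V1) / period = (214 - 114) / 5 = 100 / 5 = 20.00 m^3/ha/yr

20.00 m^3/ha/yr


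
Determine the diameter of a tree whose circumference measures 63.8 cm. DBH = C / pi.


DBH = C / pi = 63.8 / 3.141593 = 20.3082 ≈ 20.31 cm

20.31 cm


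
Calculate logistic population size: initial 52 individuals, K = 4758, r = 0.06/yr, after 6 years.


(K - N0)/N0 = (4758 - 52)/52 = 4706/52 = 90.5000
r*t = 0.06 * 6 = 0.36; exp(-0.36) = 0.697676
90.5000 * 0.697676 = 63.1397
1 + 63.1397 = 64.1397
N = 4758 / 64.1397 = 74.1818 ≈ 74

74


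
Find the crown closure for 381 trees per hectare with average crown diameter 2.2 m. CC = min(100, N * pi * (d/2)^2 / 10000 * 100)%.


(d/2)^2 = (2.2/2)^2 = 1.1^2 = 1.21
Crown area = 3.141593 * 1.21 = 3.80133 m^2
N * area / 10000 * 100 = 381 * 3.80133 / 10000 * 100 = 14.4831
CC = min(100, 14.4831) = 14.4831 ≈ 14.5%

14.5%


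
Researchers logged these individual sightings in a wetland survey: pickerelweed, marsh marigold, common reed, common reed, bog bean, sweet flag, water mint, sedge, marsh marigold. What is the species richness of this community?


Total individuals logged = 9
Distinct species (count of individuals): pickerelweed (1), marsh marigold (2), common reed (2), bog bean (1), sweet flag (1), water mint (1), sedge (1)
Species richness = number of distinct species = 7

7


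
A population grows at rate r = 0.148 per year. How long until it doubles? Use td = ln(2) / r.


td = ln(2) / 0.148 = 0.693147 / 0.148 = 4.68343 ≈ 4.7 years

4.7 years


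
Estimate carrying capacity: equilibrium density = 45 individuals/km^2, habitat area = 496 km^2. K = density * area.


K = 45 * 496 = 22320 individuals

22320 individuals


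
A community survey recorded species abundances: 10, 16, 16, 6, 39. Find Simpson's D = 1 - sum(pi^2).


Total N = 10 + 16 + 16 + 6 + 39 = 87
Per-species terms:
  p = 10/87 = 0.114943; p^2 = 0.114943^2 = 0.013212
  p = 16/87 = 0.183908; p^2 = 0.183908^2 = 0.033822
  p = 16/87 = 0.183908; p^2 = 0.183908^2 = 0.033822
  p = 6/87 = 0.068966; p^2 = 0.068966^2 = 0.004756
  p = 39/87 = 0.448276; p^2 = 0.448276^2 = 0.200951
sum(p^2) = 0.013212 + 0.033822 + 0.033822 + 0.004756 + 0.200951 = 0.286563
D = 1 - 0.286563 = 0.713437 ≈ 0.7134

0.7134


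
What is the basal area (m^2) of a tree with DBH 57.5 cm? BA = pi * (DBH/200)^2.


D/200 = 57.5/200 = 0.2875 m
(D/200)^2 = 0.2875^2 = 0.08265625
BA = 3.141593 * 0.08265625 = 0.259672 ≈ 0.2597 m^2

0.2597 m^2


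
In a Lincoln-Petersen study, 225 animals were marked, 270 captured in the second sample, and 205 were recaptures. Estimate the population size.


N = M * C / R = 225 * 270 / 205 = 60750 / 205 = 296.34 ≈ 296

296 individuals


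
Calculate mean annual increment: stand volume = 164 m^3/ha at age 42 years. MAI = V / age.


MAI = 164 / 42 = 3.9048 ≈ 3.90 m^3/ha/yr

3.90 m^3/ha/yr


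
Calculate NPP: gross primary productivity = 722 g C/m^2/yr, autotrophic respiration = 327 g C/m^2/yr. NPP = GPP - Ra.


NPP = GPP - Ra = 722 - 327 = 395 g C/m^2/yr

395 g C/m^2/yr


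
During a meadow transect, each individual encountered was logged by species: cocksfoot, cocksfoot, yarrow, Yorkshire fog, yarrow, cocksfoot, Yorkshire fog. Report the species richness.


Total individuals logged = 7
Distinct species (count of individuals): cocksfoot (3), yarrow (2), Yorkshire fog (2)
Species richness = number of distinct species = 3

3


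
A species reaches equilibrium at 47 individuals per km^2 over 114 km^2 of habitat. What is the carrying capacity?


K = 47 * 114 = 5358 individuals

5358 individuals


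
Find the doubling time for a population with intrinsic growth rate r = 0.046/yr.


td = ln(2) / 0.046 = 0.693147 / 0.046 = 15.0684 ≈ 15.1 years

15.1 years


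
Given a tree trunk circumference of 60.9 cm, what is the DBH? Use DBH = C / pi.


DBH = C / pi = 60.9 / 3.141593 = 19.3851 ≈ 19.39 cm

19.39 cm


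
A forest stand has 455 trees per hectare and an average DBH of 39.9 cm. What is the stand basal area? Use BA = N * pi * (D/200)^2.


(D/200)^2 = (39.9/200)^2 = 0.1995^2 = 0.03980025
Individual BA = 3.141593 * 0.03980025 = 0.125036 m^2
Stand BA = 455 * 0.125036 = 56.8914 ≈ 56.89 m^2/ha

56.89 m^2/ha


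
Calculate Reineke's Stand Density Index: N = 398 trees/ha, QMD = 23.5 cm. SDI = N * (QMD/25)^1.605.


QMD/25 = 23.5/25 = 0.94
(0.94)^1.605 = exp(1.605 * ln(0.94)) = exp(1.605 * (-0.0618754)) = exp(-0.0993100) = 0.905462
SDI = 398 * 0.905462 = 360.374 ≈ 360

360


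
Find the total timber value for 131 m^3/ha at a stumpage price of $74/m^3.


Value = 131 * 74 = $9694/ha

$9694/ha


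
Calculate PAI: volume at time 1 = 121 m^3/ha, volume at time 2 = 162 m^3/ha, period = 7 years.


PAI = (V2 - V1) / period = (162 - 121) / 7 = 41 / 7 = 5.8571 ≈ 5.86 m^3/ha/yr

5.86 m^3/ha/yr


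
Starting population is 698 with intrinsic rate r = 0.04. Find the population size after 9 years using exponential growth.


r*t = 0.04 * 9 = 0.36
exp(0.36) = 1.43333
N = 698 * 1.43333 = 1000.46 ≈ 1000

1000


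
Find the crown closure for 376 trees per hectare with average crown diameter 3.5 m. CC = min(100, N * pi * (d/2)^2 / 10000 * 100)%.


(d/2)^2 = (3.5/2)^2 = 1.75^2 = 3.0625
Crown area = 3.141593 * 3.0625 = 9.62113 m^2
N * area / 10000 * 100 = 376 * 9.62113 / 10000 * 100 = 36.1754
CC = min(100, 36.1754) = 36.1754 ≈ 36.2%

36.2%


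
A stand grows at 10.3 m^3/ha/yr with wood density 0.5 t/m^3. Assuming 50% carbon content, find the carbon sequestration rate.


C = 10.3 * 0.5 * 0.5 = 2.575 ≈ 2.58 t C/ha/yr

2.58 t C/ha/yr


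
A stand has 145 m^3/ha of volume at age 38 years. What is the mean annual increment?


MAI = 145 / 38 = 3.8158 ≈ 3.82 m^3/ha/yr

3.82 m^3/ha/yr


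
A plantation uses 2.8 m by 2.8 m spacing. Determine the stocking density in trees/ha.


N = 10000 / 2.8^2 = 10000 / 7.84 = 1275.51 ≈ 1276 trees/ha

1276 trees/ha


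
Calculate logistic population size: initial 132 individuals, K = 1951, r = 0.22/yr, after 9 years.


(K - N0)/N0 = (1951 - 132)/132 = 1819/132 = 13.7803
r*t = 0.22 * 9 = 1.98; exp(-1.98) = 0.138069
13.7803 * 0.138069 = 1.90263
1 + 1.90263 = 2.90263
N = 1951 / 2.90263 = 672.149 ≈ 672

672


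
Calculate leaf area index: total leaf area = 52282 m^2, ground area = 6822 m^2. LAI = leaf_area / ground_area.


LAI = 52282 / 6822 = 7.6637 ≈ 7.66

7.66


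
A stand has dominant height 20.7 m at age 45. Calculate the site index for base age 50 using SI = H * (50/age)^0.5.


50/45 = 1.11111
(1.11111)^0.5 = 1.05409
SI = 20.7 * 1.05409 = 21.8197 ≈ 21.8 m

21.8 m


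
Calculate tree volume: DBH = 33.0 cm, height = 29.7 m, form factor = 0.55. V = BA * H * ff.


(D/200)^2 = (33.0/200)^2 = 0.165^2 = 0.027225
BA = 3.141593 * 0.027225 = 0.0855299 m^2
V = 0.0855299 * 29.7 * 0.55 = 1.39713 ≈ 1.397 m^3

1.397 m^3
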